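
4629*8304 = 38439216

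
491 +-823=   -  332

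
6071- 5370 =701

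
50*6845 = 342250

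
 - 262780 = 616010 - 878790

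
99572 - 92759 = 6813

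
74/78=37/39  =  0.95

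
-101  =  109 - 210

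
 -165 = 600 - 765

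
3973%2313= 1660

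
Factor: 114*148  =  2^3 * 3^1*19^1*37^1  =  16872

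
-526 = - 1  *526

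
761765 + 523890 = 1285655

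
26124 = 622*42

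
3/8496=1/2832 = 0.00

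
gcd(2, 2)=2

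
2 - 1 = 1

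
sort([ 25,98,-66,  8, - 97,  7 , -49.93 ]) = [  -  97,-66 , - 49.93, 7,8, 25,98 ]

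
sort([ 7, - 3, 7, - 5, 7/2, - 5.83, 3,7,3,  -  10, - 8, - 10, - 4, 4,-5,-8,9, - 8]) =[  -  10, - 10, - 8, - 8,-8, - 5.83, - 5, - 5, - 4, - 3,3, 3  ,  7/2,4,7,  7, 7, 9 ] 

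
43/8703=43/8703 = 0.00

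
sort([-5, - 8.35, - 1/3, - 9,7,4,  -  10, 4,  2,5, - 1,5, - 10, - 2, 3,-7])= [-10, - 10,- 9,  -  8.35, - 7,-5,- 2, - 1,-1/3 , 2,3,4, 4, 5,5,7]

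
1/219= 1/219 = 0.00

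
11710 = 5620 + 6090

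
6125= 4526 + 1599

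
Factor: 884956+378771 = 1263727 = 43^1 * 29389^1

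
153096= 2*76548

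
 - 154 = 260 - 414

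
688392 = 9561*72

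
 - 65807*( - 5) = 329035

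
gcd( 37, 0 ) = 37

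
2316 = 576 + 1740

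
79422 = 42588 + 36834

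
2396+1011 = 3407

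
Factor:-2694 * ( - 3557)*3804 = 2^3*3^2 * 317^1*449^1*3557^1=36452050632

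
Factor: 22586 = 2^1*23^1*491^1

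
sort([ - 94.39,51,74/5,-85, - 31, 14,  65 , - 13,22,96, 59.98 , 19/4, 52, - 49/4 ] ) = [ - 94.39,-85, - 31, - 13,  -  49/4, 19/4, 14,74/5, 22,51, 52, 59.98, 65,96]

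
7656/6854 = 3828/3427 = 1.12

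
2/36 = 1/18 = 0.06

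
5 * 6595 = 32975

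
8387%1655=112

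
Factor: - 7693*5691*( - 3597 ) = 3^2*7^3* 11^1*109^1 * 157^1*271^1=157479764211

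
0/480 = 0 = 0.00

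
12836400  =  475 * 27024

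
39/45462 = 13/15154  =  0.00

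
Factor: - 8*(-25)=200 =2^3 * 5^2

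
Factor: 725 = 5^2 *29^1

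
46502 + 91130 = 137632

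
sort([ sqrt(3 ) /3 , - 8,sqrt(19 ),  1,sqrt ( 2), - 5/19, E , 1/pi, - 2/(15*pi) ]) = [ - 8, - 5/19,-2/ (15*pi), 1/pi,  sqrt ( 3 ) /3 , 1,sqrt(2),E,  sqrt( 19) ] 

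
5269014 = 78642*67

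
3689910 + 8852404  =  12542314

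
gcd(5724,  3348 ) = 108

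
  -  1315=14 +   -  1329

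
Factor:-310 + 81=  - 229 = - 229^1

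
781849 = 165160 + 616689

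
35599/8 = 4449+ 7/8 = 4449.88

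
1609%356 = 185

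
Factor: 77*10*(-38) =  - 2^2*5^1*7^1*11^1*19^1= -29260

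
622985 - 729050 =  - 106065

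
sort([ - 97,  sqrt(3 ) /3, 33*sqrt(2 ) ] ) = [ - 97, sqrt ( 3)/3, 33*sqrt (2 ) ]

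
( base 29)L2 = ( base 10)611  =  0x263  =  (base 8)1143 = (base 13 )380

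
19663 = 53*371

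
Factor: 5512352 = 2^5 * 17^1*10133^1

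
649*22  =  14278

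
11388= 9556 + 1832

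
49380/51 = 16460/17 = 968.24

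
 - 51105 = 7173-58278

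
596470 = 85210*7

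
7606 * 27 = 205362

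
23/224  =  23/224 = 0.10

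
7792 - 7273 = 519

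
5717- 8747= - 3030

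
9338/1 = 9338 = 9338.00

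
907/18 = 907/18= 50.39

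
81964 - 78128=3836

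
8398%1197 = 19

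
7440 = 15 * 496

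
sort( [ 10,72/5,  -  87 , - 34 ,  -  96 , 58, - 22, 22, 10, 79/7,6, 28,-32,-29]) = [ - 96,  -  87, - 34, - 32, - 29,-22, 6, 10,10,79/7, 72/5,22,28,58] 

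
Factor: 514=2^1*257^1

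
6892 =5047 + 1845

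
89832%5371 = 3896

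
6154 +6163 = 12317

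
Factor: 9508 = 2^2*2377^1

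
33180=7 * 4740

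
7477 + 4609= 12086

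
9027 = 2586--6441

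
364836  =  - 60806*( - 6)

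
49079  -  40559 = 8520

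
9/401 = 9/401=   0.02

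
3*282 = 846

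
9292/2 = 4646 = 4646.00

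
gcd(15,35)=5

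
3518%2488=1030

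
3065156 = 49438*62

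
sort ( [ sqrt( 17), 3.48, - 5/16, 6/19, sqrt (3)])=[ - 5/16, 6/19, sqrt ( 3),3.48, sqrt ( 17) ]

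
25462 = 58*439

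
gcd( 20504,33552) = 1864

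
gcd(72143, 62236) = 1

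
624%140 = 64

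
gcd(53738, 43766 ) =554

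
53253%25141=2971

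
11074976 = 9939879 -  -1135097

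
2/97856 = 1/48928 =0.00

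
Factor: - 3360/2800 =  - 2^1 * 3^1* 5^ ( - 1 ) = - 6/5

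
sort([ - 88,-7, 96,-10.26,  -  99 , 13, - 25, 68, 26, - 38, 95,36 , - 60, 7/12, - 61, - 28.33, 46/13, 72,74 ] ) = [-99,-88, - 61, - 60,-38,- 28.33, - 25, -10.26, - 7, 7/12, 46/13,  13,26, 36 , 68,72,74,95, 96]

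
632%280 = 72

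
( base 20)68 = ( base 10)128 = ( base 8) 200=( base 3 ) 11202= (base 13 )9b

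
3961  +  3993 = 7954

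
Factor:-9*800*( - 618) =2^6*3^3*5^2 * 103^1 = 4449600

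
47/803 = 47/803= 0.06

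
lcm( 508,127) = 508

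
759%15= 9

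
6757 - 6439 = 318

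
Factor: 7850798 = 2^1*389^1*10091^1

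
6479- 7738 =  -1259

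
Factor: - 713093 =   -  31^1*23003^1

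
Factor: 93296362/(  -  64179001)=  - 2^1*  29^(-1) * 2213069^( - 1)*46648181^1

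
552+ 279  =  831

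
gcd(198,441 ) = 9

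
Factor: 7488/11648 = 9/14 = 2^ ( - 1) * 3^2* 7^(- 1 )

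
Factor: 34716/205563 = 11572/68521 = 2^2*11^1 * 263^1*68521^( - 1)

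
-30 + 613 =583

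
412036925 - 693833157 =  - 281796232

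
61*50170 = 3060370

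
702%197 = 111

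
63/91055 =63/91055 = 0.00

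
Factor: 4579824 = 2^4 * 3^1 * 95413^1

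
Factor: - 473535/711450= - 619/930 = - 2^(  -  1) * 3^( - 1 ) * 5^ ( - 1) * 31^ ( - 1)*619^1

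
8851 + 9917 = 18768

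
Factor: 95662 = 2^1 * 7^1*6833^1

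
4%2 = 0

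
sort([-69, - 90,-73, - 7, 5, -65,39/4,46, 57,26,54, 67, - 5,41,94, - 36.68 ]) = [-90, - 73,-69, -65,- 36.68,- 7,-5,5 , 39/4,26,41,46,54, 57, 67, 94]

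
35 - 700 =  - 665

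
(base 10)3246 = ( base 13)1629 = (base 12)1A66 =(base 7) 12315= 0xcae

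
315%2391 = 315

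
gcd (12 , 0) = 12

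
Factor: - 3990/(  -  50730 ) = 7^1*89^( - 1) =7/89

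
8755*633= 5541915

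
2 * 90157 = 180314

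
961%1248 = 961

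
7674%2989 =1696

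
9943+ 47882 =57825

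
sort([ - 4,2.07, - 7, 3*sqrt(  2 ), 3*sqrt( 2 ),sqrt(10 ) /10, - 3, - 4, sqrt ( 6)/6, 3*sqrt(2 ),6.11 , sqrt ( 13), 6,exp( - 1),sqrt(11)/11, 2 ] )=[ - 7, - 4, - 4 , - 3, sqrt(11)/11,sqrt( 10)/10,exp( - 1 ),sqrt( 6) /6, 2, 2.07,  sqrt(13 ), 3*sqrt( 2 ), 3 * sqrt(2) , 3 * sqrt (2),6, 6.11 ] 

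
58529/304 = 192 + 161/304 = 192.53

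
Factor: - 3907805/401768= - 2^( - 3) * 5^1*11^1*227^1*313^1*50221^ (- 1) 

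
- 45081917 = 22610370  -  67692287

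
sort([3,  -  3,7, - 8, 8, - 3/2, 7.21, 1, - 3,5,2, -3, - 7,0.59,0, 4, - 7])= [ - 8, - 7, - 7, - 3, - 3, - 3, - 3/2,0,0.59,1, 2,3,4,5, 7,7.21,8]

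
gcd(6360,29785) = 5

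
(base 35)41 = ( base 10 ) 141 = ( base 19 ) 78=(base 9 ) 166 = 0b10001101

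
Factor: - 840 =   -  2^3*3^1*5^1*7^1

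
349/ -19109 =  - 349/19109 = - 0.02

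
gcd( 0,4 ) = 4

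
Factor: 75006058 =2^1*2663^1*14083^1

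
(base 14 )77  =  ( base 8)151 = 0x69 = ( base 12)89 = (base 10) 105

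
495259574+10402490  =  505662064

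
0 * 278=0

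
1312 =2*656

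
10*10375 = 103750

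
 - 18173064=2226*( - 8164 ) 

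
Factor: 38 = 2^1*19^1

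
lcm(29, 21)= 609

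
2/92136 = 1/46068=0.00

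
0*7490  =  0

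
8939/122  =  73 + 33/122 =73.27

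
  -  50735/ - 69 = 50735/69 = 735.29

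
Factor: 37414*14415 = 2^1 * 3^1*5^1*13^1 * 31^2 *1439^1 = 539322810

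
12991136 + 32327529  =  45318665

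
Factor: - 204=-2^2 * 3^1*17^1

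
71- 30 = 41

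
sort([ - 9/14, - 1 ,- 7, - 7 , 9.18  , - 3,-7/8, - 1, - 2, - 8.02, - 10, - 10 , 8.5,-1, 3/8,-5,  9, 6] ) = [ - 10 ,-10 , - 8.02 , - 7,-7, - 5, - 3 ,-2, - 1, - 1, - 1, - 7/8, - 9/14,3/8, 6 , 8.5 , 9,9.18]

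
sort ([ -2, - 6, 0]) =[-6 , - 2, 0]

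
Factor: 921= 3^1 * 307^1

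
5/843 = 5/843 = 0.01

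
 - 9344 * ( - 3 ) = 28032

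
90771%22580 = 451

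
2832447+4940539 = 7772986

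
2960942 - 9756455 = - 6795513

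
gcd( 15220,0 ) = 15220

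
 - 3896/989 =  - 3896/989 = - 3.94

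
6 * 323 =1938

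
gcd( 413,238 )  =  7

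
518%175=168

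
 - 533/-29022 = 533/29022 = 0.02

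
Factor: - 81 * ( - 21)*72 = 122472 = 2^3*3^7*7^1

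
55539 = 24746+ 30793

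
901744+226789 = 1128533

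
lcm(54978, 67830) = 5222910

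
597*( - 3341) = -1994577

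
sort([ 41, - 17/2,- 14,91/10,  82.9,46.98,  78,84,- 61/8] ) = [ - 14,  -  17/2 , - 61/8, 91/10,  41, 46.98 , 78, 82.9,84] 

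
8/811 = 8/811 = 0.01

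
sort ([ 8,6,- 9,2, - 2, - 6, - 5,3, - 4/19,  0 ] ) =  [ - 9, - 6, - 5, - 2, - 4/19,0,2 , 3,  6,8] 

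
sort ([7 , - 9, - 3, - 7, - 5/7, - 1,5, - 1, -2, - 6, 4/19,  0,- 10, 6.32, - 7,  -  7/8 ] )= [ - 10, -9,  -  7, - 7, - 6,- 3, - 2 ,-1, - 1 , - 7/8, - 5/7,0, 4/19,5 , 6.32, 7] 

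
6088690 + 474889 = 6563579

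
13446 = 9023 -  - 4423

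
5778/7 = 825 + 3/7 = 825.43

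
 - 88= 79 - 167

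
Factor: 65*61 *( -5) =-19825 = -5^2*13^1*61^1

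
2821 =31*91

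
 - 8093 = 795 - 8888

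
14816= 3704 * 4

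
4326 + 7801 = 12127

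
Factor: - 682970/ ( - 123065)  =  2^1*151^ (-1 )*419^1=838/151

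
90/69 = 30/23=1.30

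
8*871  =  6968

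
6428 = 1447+4981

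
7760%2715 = 2330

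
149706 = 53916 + 95790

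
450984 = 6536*69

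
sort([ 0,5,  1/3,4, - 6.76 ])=[ - 6.76,  0,1/3, 4,5 ] 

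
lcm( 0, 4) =0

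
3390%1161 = 1068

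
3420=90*38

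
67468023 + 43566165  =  111034188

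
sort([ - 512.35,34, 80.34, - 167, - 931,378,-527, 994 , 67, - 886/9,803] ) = [ - 931, - 527, - 512.35,-167, - 886/9, 34,67,80.34,378,803,  994]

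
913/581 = 11/7 = 1.57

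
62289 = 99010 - 36721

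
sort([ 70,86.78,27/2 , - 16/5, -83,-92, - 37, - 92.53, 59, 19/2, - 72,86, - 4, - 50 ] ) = [ - 92.53, - 92,-83, - 72, - 50 , - 37, - 4, - 16/5, 19/2,27/2,59,  70, 86,86.78]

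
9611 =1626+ 7985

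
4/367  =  4/367 = 0.01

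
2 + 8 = 10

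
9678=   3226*3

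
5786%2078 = 1630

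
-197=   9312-9509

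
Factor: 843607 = 843607^1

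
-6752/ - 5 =1350+2/5 =1350.40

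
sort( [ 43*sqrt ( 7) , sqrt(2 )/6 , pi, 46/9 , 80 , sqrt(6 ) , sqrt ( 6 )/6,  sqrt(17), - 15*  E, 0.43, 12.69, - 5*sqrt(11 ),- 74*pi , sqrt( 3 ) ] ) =[ - 74*pi , -15*E, - 5*sqrt( 11 ),sqrt( 2) /6, sqrt(6) /6, 0.43,  sqrt(3),sqrt(6 ), pi, sqrt(17),46/9, 12.69,80, 43*sqrt( 7 ) ] 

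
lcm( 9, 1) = 9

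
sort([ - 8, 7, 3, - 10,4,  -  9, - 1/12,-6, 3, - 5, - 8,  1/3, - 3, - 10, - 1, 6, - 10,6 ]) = [ -10,-10, - 10, - 9,-8, - 8, - 6, - 5 ,  -  3, - 1, - 1/12,1/3, 3, 3, 4,6,6, 7]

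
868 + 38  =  906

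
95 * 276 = 26220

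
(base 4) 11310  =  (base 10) 372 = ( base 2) 101110100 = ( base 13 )228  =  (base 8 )564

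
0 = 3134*0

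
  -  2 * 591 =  - 1182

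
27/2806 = 27/2806 = 0.01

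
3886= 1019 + 2867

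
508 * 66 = 33528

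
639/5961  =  213/1987=0.11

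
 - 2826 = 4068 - 6894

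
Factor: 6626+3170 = 2^2*31^1 * 79^1 = 9796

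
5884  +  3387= 9271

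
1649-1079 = 570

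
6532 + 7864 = 14396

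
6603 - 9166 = -2563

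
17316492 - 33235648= - 15919156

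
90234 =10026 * 9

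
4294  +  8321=12615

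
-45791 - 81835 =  - 127626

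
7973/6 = 1328 + 5/6 = 1328.83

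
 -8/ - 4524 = 2/1131 = 0.00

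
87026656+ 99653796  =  186680452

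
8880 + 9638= 18518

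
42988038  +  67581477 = 110569515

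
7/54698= 1/7814 = 0.00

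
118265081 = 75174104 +43090977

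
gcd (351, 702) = 351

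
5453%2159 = 1135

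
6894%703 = 567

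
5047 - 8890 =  - 3843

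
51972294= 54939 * 946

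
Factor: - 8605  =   - 5^1 * 1721^1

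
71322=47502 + 23820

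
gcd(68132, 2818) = 2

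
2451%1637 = 814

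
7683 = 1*7683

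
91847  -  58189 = 33658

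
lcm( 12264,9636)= 134904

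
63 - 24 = 39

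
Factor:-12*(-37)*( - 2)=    - 888 = - 2^3*3^1 * 37^1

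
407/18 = 407/18 = 22.61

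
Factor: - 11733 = - 3^1 * 3911^1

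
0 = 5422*0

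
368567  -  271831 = 96736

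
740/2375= 148/475 = 0.31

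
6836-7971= - 1135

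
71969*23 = 1655287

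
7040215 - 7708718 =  - 668503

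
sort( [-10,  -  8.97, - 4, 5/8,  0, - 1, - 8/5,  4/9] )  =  [ - 10, - 8.97, - 4, - 8/5, - 1,0,  4/9,5/8] 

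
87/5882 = 87/5882 = 0.01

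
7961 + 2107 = 10068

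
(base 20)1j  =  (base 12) 33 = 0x27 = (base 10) 39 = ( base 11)36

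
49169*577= 28370513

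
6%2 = 0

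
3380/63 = 53 + 41/63= 53.65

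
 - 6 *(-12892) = 77352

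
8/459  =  8/459 = 0.02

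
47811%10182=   7083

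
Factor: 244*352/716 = 21472/179 = 2^5*11^1*61^1*179^( - 1 )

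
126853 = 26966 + 99887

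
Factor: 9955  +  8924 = 18879 = 3^1*7^1*29^1*31^1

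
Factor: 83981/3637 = 137^1*613^1*3637^( - 1 )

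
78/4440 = 13/740 = 0.02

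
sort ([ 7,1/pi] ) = [1/pi,7 ] 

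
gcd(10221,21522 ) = 3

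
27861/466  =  59+367/466 = 59.79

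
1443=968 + 475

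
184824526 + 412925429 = 597749955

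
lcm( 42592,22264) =979616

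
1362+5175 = 6537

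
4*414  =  1656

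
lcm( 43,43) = 43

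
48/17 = 2+14/17 = 2.82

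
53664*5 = 268320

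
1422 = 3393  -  1971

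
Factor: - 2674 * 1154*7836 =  - 2^4 *3^1 * 7^1*191^1*577^1*653^1=-24180297456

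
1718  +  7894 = 9612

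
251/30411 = 251/30411 = 0.01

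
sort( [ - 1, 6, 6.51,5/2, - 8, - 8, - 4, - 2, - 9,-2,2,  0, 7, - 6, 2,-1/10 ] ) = [ - 9, - 8, - 8,-6, - 4, - 2, - 2, - 1,- 1/10, 0, 2, 2, 5/2,6,  6.51, 7]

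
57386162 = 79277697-21891535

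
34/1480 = 17/740 = 0.02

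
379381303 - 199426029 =179955274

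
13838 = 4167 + 9671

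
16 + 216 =232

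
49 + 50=99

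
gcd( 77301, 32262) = 3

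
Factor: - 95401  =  -95401^1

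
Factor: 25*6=2^1  *3^1*5^2 = 150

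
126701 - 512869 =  - 386168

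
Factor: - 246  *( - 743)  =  2^1*3^1 * 41^1 * 743^1 = 182778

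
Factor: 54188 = 2^2*19^1*23^1*31^1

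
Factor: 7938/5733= 18/13 = 2^1*3^2*13^( - 1 )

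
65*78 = 5070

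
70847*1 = 70847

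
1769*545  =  964105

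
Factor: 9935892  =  2^2 * 3^3*197^1*467^1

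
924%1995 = 924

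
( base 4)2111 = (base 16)95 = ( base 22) 6h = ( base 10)149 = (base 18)85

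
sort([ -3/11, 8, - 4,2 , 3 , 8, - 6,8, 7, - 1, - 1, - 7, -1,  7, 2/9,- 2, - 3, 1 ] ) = [  -  7, - 6, - 4,  -  3,  -  2,-1, - 1,-1,-3/11, 2/9, 1, 2, 3, 7,7,  8,  8, 8]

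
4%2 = 0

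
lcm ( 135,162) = 810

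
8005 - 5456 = 2549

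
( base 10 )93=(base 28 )39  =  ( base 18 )53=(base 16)5d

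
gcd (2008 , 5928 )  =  8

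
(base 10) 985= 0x3d9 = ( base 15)45A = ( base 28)175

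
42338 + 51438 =93776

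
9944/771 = 9944/771 = 12.90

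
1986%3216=1986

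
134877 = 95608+39269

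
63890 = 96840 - 32950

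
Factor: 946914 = 2^1 * 3^1 *97^1* 1627^1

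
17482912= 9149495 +8333417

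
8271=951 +7320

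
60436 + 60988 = 121424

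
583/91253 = 583/91253 = 0.01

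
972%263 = 183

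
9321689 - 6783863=2537826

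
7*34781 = 243467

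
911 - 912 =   -  1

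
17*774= 13158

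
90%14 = 6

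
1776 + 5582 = 7358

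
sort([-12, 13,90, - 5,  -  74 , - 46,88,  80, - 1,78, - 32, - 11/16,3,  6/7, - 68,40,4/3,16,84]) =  [ - 74,-68, - 46, - 32, - 12,-5, - 1, - 11/16,6/7,4/3,3,13,16,40,78,80,  84, 88,90] 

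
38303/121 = 38303/121 = 316.55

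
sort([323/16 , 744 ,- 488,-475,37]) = [  -  488,  -  475,  323/16, 37,  744]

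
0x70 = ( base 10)112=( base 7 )220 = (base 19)5H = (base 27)44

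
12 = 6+6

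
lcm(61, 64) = 3904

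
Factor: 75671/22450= 2^( - 1)*5^( - 2)*  31^1*449^( - 1 )*2441^1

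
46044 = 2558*18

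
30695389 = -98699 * ( - 311 ) 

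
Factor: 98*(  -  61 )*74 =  - 442372 = -2^2*7^2 *37^1*61^1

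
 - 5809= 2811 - 8620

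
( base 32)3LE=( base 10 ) 3758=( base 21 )8ak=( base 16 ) EAE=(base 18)BAE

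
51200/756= 12800/189 = 67.72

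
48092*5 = 240460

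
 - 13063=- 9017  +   - 4046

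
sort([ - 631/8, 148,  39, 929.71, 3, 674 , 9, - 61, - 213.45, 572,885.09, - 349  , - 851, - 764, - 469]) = [ - 851, - 764, - 469, - 349, - 213.45 , - 631/8, - 61, 3,9, 39,  148,572, 674, 885.09,929.71]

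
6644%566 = 418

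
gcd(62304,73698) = 6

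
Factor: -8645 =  - 5^1*7^1*13^1*19^1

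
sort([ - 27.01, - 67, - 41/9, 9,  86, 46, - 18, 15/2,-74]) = [-74, - 67, - 27.01, - 18,  -  41/9, 15/2,9,46, 86]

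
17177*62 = 1064974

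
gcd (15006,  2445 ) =3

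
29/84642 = 29/84642 =0.00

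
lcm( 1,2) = 2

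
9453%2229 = 537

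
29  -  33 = - 4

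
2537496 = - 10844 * (-234)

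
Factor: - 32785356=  - 2^2*3^1*59^1*46307^1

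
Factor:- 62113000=-2^3*5^3 * 179^1*347^1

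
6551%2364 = 1823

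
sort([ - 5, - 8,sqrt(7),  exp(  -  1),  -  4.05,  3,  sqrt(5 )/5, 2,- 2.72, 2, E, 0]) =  [ -8,-5, - 4.05, - 2.72,0,exp( - 1 ) , sqrt( 5)/5,  2,  2, sqrt(7 ), E,3] 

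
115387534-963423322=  - 848035788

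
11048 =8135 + 2913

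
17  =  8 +9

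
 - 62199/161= - 62199/161=- 386.33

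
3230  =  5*646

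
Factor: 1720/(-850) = - 172/85 = - 2^2*5^( - 1)*17^( - 1 )*43^1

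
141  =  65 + 76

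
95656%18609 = 2611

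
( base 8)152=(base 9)127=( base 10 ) 106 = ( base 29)3j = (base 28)3m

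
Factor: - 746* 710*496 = -2^6*5^1*31^1*71^1*373^1= -262711360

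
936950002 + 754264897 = 1691214899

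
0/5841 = 0 = 0.00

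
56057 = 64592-8535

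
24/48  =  1/2 = 0.50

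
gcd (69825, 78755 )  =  95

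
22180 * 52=1153360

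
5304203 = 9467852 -4163649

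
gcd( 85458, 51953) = 1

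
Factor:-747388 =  - 2^2*17^1*29^1*379^1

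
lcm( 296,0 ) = 0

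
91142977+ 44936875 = 136079852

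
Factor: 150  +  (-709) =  - 13^1*43^1= - 559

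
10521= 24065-13544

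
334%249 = 85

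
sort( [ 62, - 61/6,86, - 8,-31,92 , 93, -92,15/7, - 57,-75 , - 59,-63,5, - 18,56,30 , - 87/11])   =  [ - 92,-75, - 63,- 59, - 57,-31, - 18,-61/6, - 8,- 87/11,15/7, 5 , 30, 56 , 62, 86, 92,93 ]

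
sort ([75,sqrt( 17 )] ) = [sqrt( 17),75 ]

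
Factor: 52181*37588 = 1961379428 =2^2*9397^1* 52181^1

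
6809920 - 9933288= - 3123368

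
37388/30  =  1246 + 4/15  =  1246.27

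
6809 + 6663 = 13472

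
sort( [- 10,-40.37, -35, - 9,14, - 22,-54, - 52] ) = [ - 54, - 52,  -  40.37, - 35,-22,-10, - 9,14] 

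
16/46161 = 16/46161= 0.00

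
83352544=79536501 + 3816043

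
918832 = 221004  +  697828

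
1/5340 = 1/5340 = 0.00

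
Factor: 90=2^1*3^2 *5^1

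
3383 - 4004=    - 621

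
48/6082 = 24/3041 = 0.01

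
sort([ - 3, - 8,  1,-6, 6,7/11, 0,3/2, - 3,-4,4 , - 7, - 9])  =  [-9, - 8, - 7 , - 6, - 4, - 3, - 3, 0, 7/11, 1,3/2,4 , 6]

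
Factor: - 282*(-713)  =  201066 = 2^1*3^1*23^1*31^1*47^1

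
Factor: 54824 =2^3*7^1*11^1 * 89^1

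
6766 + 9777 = 16543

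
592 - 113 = 479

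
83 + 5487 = 5570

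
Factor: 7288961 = 293^1*24877^1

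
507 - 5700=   -  5193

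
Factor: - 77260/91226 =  - 2^1* 5^1*3863^1*45613^( - 1 ) = - 38630/45613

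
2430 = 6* 405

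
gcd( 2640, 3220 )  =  20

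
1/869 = 1/869 = 0.00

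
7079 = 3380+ 3699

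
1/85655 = 1/85655=0.00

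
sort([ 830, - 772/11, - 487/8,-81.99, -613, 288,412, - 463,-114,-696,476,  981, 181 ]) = [-696 , - 613,  -  463,-114,-81.99, - 772/11,-487/8,181,288 , 412, 476, 830, 981]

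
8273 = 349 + 7924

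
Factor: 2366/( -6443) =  - 2^1*7^1*13^2 *17^( - 1)*379^( - 1) 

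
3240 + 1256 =4496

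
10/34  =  5/17  =  0.29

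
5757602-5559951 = 197651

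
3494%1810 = 1684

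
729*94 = 68526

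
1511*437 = 660307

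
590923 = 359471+231452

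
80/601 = 80/601 = 0.13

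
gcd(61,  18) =1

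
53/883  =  53/883=0.06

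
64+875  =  939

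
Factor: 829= 829^1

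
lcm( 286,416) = 4576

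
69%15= 9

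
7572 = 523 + 7049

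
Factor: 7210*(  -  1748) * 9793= - 123421962440 =- 2^3*5^1*7^2*19^1*23^1*103^1*1399^1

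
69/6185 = 69/6185 =0.01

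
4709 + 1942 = 6651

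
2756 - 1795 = 961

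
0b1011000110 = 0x2c6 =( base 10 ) 710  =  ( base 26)118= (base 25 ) 13A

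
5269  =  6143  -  874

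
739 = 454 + 285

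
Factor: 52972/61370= 82/95 = 2^1*5^(-1)*19^( - 1)*41^1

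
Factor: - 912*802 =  -731424  =  -2^5*3^1*19^1*401^1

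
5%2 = 1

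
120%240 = 120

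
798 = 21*38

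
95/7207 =95/7207  =  0.01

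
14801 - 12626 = 2175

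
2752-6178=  - 3426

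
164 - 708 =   -  544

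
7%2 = 1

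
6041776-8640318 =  - 2598542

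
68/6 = 11  +  1/3= 11.33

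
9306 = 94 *99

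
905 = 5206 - 4301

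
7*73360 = 513520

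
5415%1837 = 1741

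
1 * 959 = 959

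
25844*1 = 25844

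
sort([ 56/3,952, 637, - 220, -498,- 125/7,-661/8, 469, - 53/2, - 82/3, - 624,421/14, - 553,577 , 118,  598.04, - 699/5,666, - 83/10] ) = [-624, - 553, - 498, - 220,  -  699/5, - 661/8, - 82/3, - 53/2,  -  125/7, - 83/10, 56/3,421/14,118, 469, 577, 598.04, 637, 666, 952]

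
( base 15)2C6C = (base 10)9552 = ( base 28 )c54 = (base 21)10DI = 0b10010101010000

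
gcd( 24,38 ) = 2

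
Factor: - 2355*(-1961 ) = 4618155=3^1*5^1 * 37^1*53^1 * 157^1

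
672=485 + 187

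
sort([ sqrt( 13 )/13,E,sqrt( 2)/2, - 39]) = [ - 39, sqrt(13 )/13,sqrt(2 )/2,E]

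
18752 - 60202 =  - 41450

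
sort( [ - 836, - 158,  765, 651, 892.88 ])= [ - 836,-158,651, 765, 892.88 ]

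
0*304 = 0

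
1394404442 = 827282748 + 567121694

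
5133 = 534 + 4599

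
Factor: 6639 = 3^1*2213^1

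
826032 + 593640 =1419672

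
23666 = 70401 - 46735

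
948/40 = 23 + 7/10 = 23.70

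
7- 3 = 4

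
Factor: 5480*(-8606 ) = -47160880 = -2^4 * 5^1 * 13^1*137^1*331^1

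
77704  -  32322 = 45382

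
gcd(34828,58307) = 1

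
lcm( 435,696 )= 3480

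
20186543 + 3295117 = 23481660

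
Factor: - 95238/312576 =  - 39/128 = - 2^( - 7) * 3^1*13^1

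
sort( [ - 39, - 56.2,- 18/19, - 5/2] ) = [ - 56.2 , - 39,-5/2,-18/19] 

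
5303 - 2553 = 2750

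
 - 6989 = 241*(-29 ) 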